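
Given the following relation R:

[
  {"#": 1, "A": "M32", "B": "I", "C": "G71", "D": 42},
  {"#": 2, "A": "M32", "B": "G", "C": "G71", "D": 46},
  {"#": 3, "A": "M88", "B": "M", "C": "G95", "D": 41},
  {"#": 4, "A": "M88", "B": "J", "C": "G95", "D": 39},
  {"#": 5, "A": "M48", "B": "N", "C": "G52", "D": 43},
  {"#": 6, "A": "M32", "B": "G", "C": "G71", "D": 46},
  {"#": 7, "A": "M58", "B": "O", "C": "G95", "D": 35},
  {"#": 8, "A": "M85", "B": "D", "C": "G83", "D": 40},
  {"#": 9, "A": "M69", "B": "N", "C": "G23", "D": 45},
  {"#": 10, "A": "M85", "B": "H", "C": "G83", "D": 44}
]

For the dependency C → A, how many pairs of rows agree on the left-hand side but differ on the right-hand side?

2

C=G71: all 3 rows agree on A — 0 pairs.
C=G95: violating pairs (3,7), (4,7) — 2 pairs.
C=G83: all 2 rows agree on A — 0 pairs.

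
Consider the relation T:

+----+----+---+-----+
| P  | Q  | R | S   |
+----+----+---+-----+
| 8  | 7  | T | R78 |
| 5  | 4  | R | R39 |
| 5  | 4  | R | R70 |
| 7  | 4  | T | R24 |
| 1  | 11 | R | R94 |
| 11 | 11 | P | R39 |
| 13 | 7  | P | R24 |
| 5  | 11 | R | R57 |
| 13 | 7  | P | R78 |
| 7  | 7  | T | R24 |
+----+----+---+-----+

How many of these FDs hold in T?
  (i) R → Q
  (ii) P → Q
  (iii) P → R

1

(i) R → Q: R=T: 3 rows → Q takes values {7, 4} — violation; R=R: 4 rows → Q takes values {4, 11} — violation; R=P: 3 rows → Q takes values {11, 7} — violation — fails.
(ii) P → Q: P=5: 3 rows → Q takes values {4, 11} — violation; P=7: 2 rows → Q takes values {4, 7} — violation — fails.
(iii) P → R: every LHS value maps to a single RHS value — holds.
1 of the 3 dependencies holds.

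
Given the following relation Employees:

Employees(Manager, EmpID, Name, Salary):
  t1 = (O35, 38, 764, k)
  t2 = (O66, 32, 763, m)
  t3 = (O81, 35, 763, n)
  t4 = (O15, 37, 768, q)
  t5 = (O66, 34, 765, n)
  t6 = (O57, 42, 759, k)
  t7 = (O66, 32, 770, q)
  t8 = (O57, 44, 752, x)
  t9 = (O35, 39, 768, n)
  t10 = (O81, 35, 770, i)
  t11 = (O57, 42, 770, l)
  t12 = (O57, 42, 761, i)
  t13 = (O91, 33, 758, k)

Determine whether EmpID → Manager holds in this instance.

Yes

EmpID=38: row 1 → Manager = O35 ✓
EmpID=32: rows 2, 7 → Manager = O66, O66 ✓
EmpID=35: rows 3, 10 → Manager = O81, O81 ✓
EmpID=37: row 4 → Manager = O15 ✓
EmpID=34: row 5 → Manager = O66 ✓
EmpID=42: rows 6, 11, 12 → Manager = O57, O57, O57 ✓
EmpID=44: row 8 → Manager = O57 ✓
EmpID=39: row 9 → Manager = O35 ✓
EmpID=33: row 13 → Manager = O91 ✓
Every EmpID value is associated with a single Manager value, so EmpID → Manager holds.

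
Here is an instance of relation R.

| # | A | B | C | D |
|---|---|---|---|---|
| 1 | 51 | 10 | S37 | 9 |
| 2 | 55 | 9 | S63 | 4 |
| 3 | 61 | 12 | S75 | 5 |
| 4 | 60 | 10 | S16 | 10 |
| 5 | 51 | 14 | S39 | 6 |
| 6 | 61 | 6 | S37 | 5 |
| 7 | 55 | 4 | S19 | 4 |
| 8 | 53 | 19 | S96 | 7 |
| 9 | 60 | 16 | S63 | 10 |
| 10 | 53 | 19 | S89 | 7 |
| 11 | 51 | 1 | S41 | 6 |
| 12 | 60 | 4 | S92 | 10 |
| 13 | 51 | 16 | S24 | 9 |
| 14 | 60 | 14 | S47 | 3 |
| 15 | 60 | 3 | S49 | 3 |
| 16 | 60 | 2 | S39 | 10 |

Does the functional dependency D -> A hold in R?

D=9: rows 1, 13 → A = 51, 51 ✓
D=4: rows 2, 7 → A = 55, 55 ✓
D=5: rows 3, 6 → A = 61, 61 ✓
D=10: rows 4, 9, 12, 16 → A = 60, 60, 60, 60 ✓
D=6: rows 5, 11 → A = 51, 51 ✓
D=7: rows 8, 10 → A = 53, 53 ✓
D=3: rows 14, 15 → A = 60, 60 ✓
Every D value is associated with a single A value, so D -> A holds.

Yes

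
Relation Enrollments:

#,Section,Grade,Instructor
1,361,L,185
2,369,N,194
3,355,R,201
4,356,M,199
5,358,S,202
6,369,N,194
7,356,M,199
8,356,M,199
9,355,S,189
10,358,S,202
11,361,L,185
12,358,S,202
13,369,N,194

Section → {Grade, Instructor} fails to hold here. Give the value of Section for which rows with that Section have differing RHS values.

355

Section=361: rows 1, 11 → {Grade,Instructor} = (L, 185), (L, 185) ✓
Section=369: rows 2, 6, 13 → {Grade,Instructor} = (N, 194), (N, 194), (N, 194) ✓
Section=355: rows 3, 9 → {Grade,Instructor} takes values {(R, 201), (S, 189)} — violation
Section=356: rows 4, 7, 8 → {Grade,Instructor} = (M, 199), (M, 199), (M, 199) ✓
Section=358: rows 5, 10, 12 → {Grade,Instructor} = (S, 202), (S, 202), (S, 202) ✓
The only Section value with inconsistent RHS is Section=355.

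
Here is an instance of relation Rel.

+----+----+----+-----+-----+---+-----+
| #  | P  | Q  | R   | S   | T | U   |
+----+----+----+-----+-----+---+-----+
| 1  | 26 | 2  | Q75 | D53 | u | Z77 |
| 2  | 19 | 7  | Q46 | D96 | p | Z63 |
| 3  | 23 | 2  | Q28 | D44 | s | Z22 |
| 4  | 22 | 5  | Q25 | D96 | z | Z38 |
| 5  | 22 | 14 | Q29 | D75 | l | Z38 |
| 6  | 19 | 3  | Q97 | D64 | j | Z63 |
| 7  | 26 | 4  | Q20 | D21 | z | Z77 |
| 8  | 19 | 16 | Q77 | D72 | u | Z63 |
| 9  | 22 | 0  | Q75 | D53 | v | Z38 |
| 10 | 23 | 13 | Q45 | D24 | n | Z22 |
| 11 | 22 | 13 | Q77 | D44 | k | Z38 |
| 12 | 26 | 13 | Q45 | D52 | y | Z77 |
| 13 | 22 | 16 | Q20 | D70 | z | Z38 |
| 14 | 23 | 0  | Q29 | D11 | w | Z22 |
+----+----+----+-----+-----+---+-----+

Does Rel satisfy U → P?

Yes

U=Z77: rows 1, 7, 12 → P = 26, 26, 26 ✓
U=Z63: rows 2, 6, 8 → P = 19, 19, 19 ✓
U=Z22: rows 3, 10, 14 → P = 23, 23, 23 ✓
U=Z38: rows 4, 5, 9, 11, 13 → P = 22, 22, 22, 22, 22 ✓
Every U value is associated with a single P value, so U → P holds.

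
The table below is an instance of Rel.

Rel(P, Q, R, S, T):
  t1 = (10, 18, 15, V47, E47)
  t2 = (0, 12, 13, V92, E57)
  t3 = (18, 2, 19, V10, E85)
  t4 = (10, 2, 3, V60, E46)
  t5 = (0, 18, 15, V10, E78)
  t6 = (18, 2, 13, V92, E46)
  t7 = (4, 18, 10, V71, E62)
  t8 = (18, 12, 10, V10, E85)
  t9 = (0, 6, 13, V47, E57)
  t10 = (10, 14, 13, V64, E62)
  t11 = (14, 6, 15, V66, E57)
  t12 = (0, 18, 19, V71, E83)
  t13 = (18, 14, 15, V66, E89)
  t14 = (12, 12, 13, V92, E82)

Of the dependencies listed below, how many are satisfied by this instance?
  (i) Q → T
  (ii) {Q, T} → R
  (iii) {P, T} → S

(i) Q → T: Q=18: rows 1, 5, 7, 12 → T takes values {E47, E78, E62, E83} — violation; Q=12: rows 2, 8, 14 → T takes values {E57, E85, E82} — violation; Q=2: rows 3, 4, 6 → T takes values {E85, E46} — violation; Q=14: rows 10, 13 → T takes values {E62, E89} — violation — fails.
(ii) {Q, T} → R: (Q=2, T=E46): rows 4, 6 → R takes values {3, 13} — violation; (Q=6, T=E57): rows 9, 11 → R takes values {13, 15} — violation — fails.
(iii) {P, T} → S: (P=0, T=E57): rows 2, 9 → S takes values {V92, V47} — violation — fails.
None of the 3 dependencies hold.

0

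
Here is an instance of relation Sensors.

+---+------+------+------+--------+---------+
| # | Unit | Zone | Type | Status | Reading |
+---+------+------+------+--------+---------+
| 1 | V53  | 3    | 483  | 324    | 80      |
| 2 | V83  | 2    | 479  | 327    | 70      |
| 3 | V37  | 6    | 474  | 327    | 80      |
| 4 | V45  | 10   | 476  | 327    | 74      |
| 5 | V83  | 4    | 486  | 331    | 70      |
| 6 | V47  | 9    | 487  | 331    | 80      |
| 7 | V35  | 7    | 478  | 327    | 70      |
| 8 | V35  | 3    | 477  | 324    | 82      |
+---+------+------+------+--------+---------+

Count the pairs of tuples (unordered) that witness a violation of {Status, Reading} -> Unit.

(Status=327, Reading=70): violating pairs (2,7) — 1 pair.

1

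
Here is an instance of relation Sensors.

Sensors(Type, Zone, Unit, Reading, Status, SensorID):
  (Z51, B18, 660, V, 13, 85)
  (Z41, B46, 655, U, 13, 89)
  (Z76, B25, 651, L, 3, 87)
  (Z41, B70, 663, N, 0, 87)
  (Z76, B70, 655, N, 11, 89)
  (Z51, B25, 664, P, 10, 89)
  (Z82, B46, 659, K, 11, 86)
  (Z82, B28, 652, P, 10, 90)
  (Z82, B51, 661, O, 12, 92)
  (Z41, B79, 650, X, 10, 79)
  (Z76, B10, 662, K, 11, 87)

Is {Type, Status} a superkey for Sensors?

Two distinct rows share (Type=Z76, Status=11), so {Type, Status} does not determine every attribute — not a superkey.

No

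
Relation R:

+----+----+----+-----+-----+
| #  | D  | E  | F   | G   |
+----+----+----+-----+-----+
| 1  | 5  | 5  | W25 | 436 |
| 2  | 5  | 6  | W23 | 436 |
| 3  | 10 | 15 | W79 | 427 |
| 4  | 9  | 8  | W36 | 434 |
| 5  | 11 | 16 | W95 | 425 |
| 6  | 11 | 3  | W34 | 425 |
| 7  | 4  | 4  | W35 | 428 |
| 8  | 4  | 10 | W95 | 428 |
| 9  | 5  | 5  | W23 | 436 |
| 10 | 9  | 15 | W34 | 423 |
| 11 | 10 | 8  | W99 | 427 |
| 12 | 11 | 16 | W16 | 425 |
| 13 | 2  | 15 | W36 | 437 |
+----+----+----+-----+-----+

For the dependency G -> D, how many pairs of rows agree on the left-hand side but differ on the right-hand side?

G=436: all 3 rows agree on D — 0 pairs.
G=427: all 2 rows agree on D — 0 pairs.
G=425: all 3 rows agree on D — 0 pairs.
G=428: all 2 rows agree on D — 0 pairs.

0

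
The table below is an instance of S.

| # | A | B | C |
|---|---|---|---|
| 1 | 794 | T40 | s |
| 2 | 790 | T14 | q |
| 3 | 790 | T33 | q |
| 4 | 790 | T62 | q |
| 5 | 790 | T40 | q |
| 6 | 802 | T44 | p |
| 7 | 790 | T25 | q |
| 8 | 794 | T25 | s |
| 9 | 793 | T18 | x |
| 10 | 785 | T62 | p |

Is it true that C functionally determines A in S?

C=s: rows 1, 8 → A = 794, 794 ✓
C=q: rows 2, 3, 4, 5, 7 → A = 790, 790, 790, 790, 790 ✓
C=p: rows 6, 10 → A takes values {802, 785} — violation
C=x: row 9 → A = 793 ✓
Two rows agree on C but differ on A, so C → A does not hold.

No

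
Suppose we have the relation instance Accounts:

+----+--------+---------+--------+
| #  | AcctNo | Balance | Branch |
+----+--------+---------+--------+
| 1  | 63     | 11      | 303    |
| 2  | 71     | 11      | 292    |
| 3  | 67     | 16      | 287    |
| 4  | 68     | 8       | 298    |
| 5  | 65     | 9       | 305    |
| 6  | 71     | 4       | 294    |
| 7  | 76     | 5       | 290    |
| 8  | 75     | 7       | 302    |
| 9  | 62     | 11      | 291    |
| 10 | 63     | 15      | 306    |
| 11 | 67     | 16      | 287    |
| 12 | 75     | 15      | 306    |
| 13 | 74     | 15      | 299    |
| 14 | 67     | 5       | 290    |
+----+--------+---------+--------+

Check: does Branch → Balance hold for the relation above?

Branch=303: row 1 → Balance = 11 ✓
Branch=292: row 2 → Balance = 11 ✓
Branch=287: rows 3, 11 → Balance = 16, 16 ✓
Branch=298: row 4 → Balance = 8 ✓
Branch=305: row 5 → Balance = 9 ✓
Branch=294: row 6 → Balance = 4 ✓
Branch=290: rows 7, 14 → Balance = 5, 5 ✓
Branch=302: row 8 → Balance = 7 ✓
Branch=291: row 9 → Balance = 11 ✓
Branch=306: rows 10, 12 → Balance = 15, 15 ✓
Branch=299: row 13 → Balance = 15 ✓
Every Branch value is associated with a single Balance value, so Branch → Balance holds.

Yes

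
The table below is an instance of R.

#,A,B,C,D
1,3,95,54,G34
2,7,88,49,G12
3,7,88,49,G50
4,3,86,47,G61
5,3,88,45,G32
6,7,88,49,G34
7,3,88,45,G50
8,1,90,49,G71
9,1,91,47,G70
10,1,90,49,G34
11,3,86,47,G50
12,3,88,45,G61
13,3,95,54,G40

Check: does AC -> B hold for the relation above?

Yes

(A=3, C=54): rows 1, 13 → B = 95, 95 ✓
(A=7, C=49): rows 2, 3, 6 → B = 88, 88, 88 ✓
(A=3, C=47): rows 4, 11 → B = 86, 86 ✓
(A=3, C=45): rows 5, 7, 12 → B = 88, 88, 88 ✓
(A=1, C=49): rows 8, 10 → B = 90, 90 ✓
(A=1, C=47): row 9 → B = 91 ✓
Every AC value is associated with a single B value, so AC -> B holds.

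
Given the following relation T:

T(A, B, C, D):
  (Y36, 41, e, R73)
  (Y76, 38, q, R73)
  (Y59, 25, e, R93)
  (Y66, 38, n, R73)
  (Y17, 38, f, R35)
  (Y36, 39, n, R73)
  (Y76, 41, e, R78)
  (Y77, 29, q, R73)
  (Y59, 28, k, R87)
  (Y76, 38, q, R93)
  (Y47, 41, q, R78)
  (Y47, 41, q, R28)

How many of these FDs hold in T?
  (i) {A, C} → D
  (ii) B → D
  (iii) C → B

(i) {A, C} → D: (A=Y76, C=q): 2 rows → D takes values {R73, R93} — violation; (A=Y47, C=q): 2 rows → D takes values {R78, R28} — violation — fails.
(ii) B → D: B=41: 4 rows → D takes values {R73, R78, R28} — violation; B=38: 4 rows → D takes values {R73, R35, R93} — violation — fails.
(iii) C → B: C=e: 3 rows → B takes values {41, 25} — violation; C=q: 5 rows → B takes values {38, 29, 41} — violation; C=n: 2 rows → B takes values {38, 39} — violation — fails.
None of the 3 dependencies hold.

0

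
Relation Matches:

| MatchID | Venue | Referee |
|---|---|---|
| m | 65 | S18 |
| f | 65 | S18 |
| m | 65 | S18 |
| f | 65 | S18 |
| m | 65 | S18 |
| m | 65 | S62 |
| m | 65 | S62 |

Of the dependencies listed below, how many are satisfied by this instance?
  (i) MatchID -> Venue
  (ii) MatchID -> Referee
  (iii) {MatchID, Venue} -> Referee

1

(i) MatchID -> Venue: every LHS value maps to a single RHS value — holds.
(ii) MatchID -> Referee: MatchID=m: 5 rows → Referee takes values {S18, S62} — violation — fails.
(iii) {MatchID, Venue} -> Referee: (MatchID=m, Venue=65): 5 rows → Referee takes values {S18, S62} — violation — fails.
1 of the 3 dependencies holds.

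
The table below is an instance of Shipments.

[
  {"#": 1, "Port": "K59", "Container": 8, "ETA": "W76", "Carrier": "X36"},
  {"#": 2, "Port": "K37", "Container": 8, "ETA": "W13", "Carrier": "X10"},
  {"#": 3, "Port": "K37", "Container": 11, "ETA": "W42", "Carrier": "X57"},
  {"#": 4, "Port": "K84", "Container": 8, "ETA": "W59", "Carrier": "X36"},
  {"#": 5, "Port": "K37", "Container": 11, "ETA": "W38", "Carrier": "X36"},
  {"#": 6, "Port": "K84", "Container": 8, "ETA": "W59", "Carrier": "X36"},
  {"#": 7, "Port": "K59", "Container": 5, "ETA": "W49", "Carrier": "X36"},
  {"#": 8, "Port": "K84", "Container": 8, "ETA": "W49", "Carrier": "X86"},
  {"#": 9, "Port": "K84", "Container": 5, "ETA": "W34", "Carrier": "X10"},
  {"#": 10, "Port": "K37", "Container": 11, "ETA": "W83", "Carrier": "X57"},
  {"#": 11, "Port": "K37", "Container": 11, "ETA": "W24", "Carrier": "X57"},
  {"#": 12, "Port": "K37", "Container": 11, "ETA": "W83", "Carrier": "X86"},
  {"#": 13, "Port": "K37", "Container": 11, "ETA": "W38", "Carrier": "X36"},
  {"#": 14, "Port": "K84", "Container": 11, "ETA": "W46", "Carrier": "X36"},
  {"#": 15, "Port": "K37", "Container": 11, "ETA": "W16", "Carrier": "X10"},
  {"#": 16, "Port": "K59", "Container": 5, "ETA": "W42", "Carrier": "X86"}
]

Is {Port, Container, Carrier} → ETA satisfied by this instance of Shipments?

(Port=K59, Container=8, Carrier=X36): row 1 → ETA = W76 ✓
(Port=K37, Container=8, Carrier=X10): row 2 → ETA = W13 ✓
(Port=K37, Container=11, Carrier=X57): rows 3, 10, 11 → ETA takes values {W42, W83, W24} — violation
(Port=K84, Container=8, Carrier=X36): rows 4, 6 → ETA = W59, W59 ✓
(Port=K37, Container=11, Carrier=X36): rows 5, 13 → ETA = W38, W38 ✓
(Port=K59, Container=5, Carrier=X36): row 7 → ETA = W49 ✓
(Port=K84, Container=8, Carrier=X86): row 8 → ETA = W49 ✓
(Port=K84, Container=5, Carrier=X10): row 9 → ETA = W34 ✓
(Port=K37, Container=11, Carrier=X86): row 12 → ETA = W83 ✓
(Port=K84, Container=11, Carrier=X36): row 14 → ETA = W46 ✓
(Port=K37, Container=11, Carrier=X10): row 15 → ETA = W16 ✓
(Port=K59, Container=5, Carrier=X86): row 16 → ETA = W42 ✓
Two rows agree on {Port, Container, Carrier} but differ on ETA, so {Port, Container, Carrier} → ETA does not hold.

No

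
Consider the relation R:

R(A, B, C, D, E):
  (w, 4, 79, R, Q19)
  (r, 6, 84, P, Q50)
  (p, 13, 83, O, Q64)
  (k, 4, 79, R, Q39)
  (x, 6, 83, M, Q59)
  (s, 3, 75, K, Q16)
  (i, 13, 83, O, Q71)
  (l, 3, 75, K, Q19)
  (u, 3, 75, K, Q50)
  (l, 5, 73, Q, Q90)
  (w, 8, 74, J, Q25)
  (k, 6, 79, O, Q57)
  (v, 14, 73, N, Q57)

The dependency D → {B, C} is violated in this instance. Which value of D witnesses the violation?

D=R: 2 rows → {B,C} = (4, 79), (4, 79) ✓
D=P: 1 row → {B,C} = (6, 84) ✓
D=O: 3 rows → {B,C} takes values {(13, 83), (6, 79)} — violation
D=M: 1 row → {B,C} = (6, 83) ✓
D=K: 3 rows → {B,C} = (3, 75), (3, 75), (3, 75) ✓
D=Q: 1 row → {B,C} = (5, 73) ✓
D=J: 1 row → {B,C} = (8, 74) ✓
D=N: 1 row → {B,C} = (14, 73) ✓
The only D value with inconsistent RHS is D=O.

O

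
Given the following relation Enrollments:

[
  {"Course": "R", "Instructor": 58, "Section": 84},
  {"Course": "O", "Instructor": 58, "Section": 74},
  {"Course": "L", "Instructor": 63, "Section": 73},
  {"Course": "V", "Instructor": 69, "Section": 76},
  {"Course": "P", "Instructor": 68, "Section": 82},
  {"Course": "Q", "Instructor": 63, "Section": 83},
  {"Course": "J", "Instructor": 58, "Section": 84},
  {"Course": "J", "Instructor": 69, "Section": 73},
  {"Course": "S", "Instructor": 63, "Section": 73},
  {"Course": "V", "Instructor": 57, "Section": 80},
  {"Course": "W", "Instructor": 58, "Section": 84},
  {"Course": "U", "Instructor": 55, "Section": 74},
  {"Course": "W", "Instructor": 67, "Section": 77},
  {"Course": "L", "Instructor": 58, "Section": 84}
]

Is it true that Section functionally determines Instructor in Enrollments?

Section=84: 4 rows → Instructor = 58, 58, 58, 58 ✓
Section=74: 2 rows → Instructor takes values {58, 55} — violation
Section=73: 3 rows → Instructor takes values {63, 69} — violation
Section=76: 1 row → Instructor = 69 ✓
Section=82: 1 row → Instructor = 68 ✓
Section=83: 1 row → Instructor = 63 ✓
Section=80: 1 row → Instructor = 57 ✓
Section=77: 1 row → Instructor = 67 ✓
Two rows agree on Section but differ on Instructor, so Section -> Instructor does not hold.

No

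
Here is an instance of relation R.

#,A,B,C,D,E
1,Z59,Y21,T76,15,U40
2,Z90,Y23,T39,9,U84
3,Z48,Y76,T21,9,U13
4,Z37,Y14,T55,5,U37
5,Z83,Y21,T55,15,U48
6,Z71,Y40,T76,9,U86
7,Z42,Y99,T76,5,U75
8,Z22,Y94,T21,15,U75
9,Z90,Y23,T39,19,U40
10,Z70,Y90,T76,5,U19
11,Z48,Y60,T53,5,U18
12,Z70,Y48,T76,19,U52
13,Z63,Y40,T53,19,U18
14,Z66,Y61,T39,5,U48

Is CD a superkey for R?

No

Rows 7 and 10 have the same CD value (C=T76, D=5) but are distinct tuples, so CD does not determine every attribute — not a superkey.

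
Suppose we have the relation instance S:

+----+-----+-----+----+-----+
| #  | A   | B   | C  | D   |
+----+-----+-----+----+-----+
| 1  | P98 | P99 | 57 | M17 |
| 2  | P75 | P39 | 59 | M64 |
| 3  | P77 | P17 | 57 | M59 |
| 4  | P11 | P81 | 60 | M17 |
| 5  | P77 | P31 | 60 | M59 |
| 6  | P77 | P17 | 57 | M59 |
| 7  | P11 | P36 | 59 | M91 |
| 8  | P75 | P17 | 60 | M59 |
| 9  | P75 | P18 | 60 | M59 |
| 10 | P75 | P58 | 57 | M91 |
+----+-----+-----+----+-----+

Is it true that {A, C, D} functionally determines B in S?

(A=P98, C=57, D=M17): row 1 → B = P99 ✓
(A=P75, C=59, D=M64): row 2 → B = P39 ✓
(A=P77, C=57, D=M59): rows 3, 6 → B = P17, P17 ✓
(A=P11, C=60, D=M17): row 4 → B = P81 ✓
(A=P77, C=60, D=M59): row 5 → B = P31 ✓
(A=P11, C=59, D=M91): row 7 → B = P36 ✓
(A=P75, C=60, D=M59): rows 8, 9 → B takes values {P17, P18} — violation
(A=P75, C=57, D=M91): row 10 → B = P58 ✓
Two rows agree on {A, C, D} but differ on B, so {A, C, D} -> B does not hold.

No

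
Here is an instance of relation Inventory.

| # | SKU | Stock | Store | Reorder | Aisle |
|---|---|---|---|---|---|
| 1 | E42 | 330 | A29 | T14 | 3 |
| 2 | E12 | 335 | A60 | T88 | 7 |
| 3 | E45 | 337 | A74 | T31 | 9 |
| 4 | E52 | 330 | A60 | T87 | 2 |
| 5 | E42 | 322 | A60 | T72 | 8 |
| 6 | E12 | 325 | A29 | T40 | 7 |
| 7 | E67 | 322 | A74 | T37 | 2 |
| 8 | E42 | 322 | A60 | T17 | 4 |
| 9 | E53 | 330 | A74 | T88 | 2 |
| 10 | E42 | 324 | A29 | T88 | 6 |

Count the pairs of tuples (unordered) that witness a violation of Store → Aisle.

Store=A29: violating pairs (1,6), (1,10), (6,10) — 3 pairs.
Store=A60: violating pairs (2,4), (2,5), (2,8), (4,5), (4,8), (5,8) — 6 pairs.
Store=A74: violating pairs (3,7), (3,9) — 2 pairs.

11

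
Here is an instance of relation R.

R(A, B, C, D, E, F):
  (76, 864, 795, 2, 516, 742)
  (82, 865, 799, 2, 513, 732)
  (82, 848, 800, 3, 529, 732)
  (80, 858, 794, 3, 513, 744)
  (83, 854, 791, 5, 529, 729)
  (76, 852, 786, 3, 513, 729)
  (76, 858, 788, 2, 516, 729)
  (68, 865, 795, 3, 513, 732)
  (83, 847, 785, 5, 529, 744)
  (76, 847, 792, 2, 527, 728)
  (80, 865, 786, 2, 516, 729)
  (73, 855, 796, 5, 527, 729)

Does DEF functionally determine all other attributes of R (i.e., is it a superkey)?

Two distinct rows share (D=2, E=516, F=729), so DEF does not determine every attribute — not a superkey.

No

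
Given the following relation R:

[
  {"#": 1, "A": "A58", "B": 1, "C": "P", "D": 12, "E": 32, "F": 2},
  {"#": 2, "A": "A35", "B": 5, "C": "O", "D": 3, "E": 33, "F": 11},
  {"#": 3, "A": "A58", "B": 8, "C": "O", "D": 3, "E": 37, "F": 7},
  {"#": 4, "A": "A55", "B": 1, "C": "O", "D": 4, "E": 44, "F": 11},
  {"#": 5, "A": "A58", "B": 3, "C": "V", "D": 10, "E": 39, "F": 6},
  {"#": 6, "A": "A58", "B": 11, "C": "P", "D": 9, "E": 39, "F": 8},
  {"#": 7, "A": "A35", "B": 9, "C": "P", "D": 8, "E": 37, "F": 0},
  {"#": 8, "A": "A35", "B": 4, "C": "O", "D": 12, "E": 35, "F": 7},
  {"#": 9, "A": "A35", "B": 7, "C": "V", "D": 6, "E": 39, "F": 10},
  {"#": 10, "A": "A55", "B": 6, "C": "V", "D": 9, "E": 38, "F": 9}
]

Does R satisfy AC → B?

(A=A58, C=P): rows 1, 6 → B takes values {1, 11} — violation
(A=A35, C=O): rows 2, 8 → B takes values {5, 4} — violation
(A=A58, C=O): row 3 → B = 8 ✓
(A=A55, C=O): row 4 → B = 1 ✓
(A=A58, C=V): row 5 → B = 3 ✓
(A=A35, C=P): row 7 → B = 9 ✓
(A=A35, C=V): row 9 → B = 7 ✓
(A=A55, C=V): row 10 → B = 6 ✓
Two rows agree on AC but differ on B, so AC → B does not hold.

No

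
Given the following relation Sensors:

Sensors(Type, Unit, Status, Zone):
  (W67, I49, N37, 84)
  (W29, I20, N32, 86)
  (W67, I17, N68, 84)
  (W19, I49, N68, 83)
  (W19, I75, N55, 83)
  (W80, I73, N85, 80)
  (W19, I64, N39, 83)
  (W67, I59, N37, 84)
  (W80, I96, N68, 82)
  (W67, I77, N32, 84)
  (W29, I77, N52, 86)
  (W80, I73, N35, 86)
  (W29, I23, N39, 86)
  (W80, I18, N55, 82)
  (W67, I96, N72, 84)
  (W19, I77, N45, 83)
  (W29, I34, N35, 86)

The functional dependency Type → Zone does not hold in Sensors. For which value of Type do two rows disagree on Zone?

Type=W67: 5 rows → Zone = 84, 84, 84, 84, 84 ✓
Type=W29: 4 rows → Zone = 86, 86, 86, 86 ✓
Type=W19: 4 rows → Zone = 83, 83, 83, 83 ✓
Type=W80: 4 rows → Zone takes values {80, 82, 86} — violation
The only Type value with inconsistent Zone is Type=W80.

W80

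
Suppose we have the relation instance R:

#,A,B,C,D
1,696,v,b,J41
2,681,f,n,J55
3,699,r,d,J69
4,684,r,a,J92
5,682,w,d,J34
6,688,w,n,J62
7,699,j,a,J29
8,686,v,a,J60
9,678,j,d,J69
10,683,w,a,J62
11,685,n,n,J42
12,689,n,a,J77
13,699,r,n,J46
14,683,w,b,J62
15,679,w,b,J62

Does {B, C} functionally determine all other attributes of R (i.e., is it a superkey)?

Rows 14 and 15 have the same {B, C} value (B=w, C=b) but are distinct tuples, so {B, C} does not determine every attribute — not a superkey.

No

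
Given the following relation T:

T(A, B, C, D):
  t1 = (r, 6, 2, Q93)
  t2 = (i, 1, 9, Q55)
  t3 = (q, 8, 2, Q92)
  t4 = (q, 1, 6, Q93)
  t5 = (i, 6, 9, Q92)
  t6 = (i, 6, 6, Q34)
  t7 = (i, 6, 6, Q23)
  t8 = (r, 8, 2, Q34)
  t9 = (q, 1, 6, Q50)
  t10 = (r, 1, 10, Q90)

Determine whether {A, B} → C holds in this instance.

(A=r, B=6): row 1 → C = 2 ✓
(A=i, B=1): row 2 → C = 9 ✓
(A=q, B=8): row 3 → C = 2 ✓
(A=q, B=1): rows 4, 9 → C = 6, 6 ✓
(A=i, B=6): rows 5, 6, 7 → C takes values {9, 6} — violation
(A=r, B=8): row 8 → C = 2 ✓
(A=r, B=1): row 10 → C = 10 ✓
Two rows agree on {A, B} but differ on C, so {A, B} → C does not hold.

No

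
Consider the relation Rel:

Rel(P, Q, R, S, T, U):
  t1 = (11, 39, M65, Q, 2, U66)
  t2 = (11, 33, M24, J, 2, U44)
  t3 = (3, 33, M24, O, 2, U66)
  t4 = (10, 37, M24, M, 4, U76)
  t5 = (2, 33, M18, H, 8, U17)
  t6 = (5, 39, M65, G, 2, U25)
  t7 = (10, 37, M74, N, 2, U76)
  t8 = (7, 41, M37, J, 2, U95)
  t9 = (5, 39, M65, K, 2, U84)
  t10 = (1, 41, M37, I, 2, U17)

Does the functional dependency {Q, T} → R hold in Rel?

(Q=39, T=2): rows 1, 6, 9 → R = M65, M65, M65 ✓
(Q=33, T=2): rows 2, 3 → R = M24, M24 ✓
(Q=37, T=4): row 4 → R = M24 ✓
(Q=33, T=8): row 5 → R = M18 ✓
(Q=37, T=2): row 7 → R = M74 ✓
(Q=41, T=2): rows 8, 10 → R = M37, M37 ✓
Every {Q, T} value is associated with a single R value, so {Q, T} → R holds.

Yes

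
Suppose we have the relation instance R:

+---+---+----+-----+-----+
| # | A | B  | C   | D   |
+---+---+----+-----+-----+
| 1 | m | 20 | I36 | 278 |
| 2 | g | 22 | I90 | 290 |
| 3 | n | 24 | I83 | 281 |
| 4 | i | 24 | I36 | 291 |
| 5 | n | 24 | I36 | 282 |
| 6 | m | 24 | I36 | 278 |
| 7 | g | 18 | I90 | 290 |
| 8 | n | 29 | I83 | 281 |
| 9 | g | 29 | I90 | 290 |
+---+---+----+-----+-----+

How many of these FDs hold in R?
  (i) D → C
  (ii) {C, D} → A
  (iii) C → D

2

(i) D → C: every LHS value maps to a single RHS value — holds.
(ii) {C, D} → A: every LHS value maps to a single RHS value — holds.
(iii) C → D: C=I36: rows 1, 4, 5, 6 → D takes values {278, 291, 282} — violation — fails.
2 of the 3 dependencies hold.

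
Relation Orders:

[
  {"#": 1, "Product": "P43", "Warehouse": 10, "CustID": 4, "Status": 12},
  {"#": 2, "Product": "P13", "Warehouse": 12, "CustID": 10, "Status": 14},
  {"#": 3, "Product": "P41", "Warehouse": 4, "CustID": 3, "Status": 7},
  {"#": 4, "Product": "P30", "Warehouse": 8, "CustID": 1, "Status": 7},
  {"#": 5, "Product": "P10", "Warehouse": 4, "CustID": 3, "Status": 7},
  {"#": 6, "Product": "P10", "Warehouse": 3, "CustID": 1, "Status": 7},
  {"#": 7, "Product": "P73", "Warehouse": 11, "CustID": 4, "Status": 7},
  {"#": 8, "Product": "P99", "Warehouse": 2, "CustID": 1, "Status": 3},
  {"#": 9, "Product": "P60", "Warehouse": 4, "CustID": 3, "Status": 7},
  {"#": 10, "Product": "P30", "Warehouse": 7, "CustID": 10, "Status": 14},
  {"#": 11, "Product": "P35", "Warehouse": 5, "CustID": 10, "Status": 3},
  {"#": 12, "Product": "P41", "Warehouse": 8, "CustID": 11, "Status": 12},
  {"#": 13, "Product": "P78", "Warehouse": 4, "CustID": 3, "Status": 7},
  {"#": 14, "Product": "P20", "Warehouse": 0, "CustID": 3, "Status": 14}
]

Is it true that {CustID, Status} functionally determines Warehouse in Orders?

No

(CustID=4, Status=12): row 1 → Warehouse = 10 ✓
(CustID=10, Status=14): rows 2, 10 → Warehouse takes values {12, 7} — violation
(CustID=3, Status=7): rows 3, 5, 9, 13 → Warehouse = 4, 4, 4, 4 ✓
(CustID=1, Status=7): rows 4, 6 → Warehouse takes values {8, 3} — violation
(CustID=4, Status=7): row 7 → Warehouse = 11 ✓
(CustID=1, Status=3): row 8 → Warehouse = 2 ✓
(CustID=10, Status=3): row 11 → Warehouse = 5 ✓
(CustID=11, Status=12): row 12 → Warehouse = 8 ✓
(CustID=3, Status=14): row 14 → Warehouse = 0 ✓
Two rows agree on {CustID, Status} but differ on Warehouse, so {CustID, Status} → Warehouse does not hold.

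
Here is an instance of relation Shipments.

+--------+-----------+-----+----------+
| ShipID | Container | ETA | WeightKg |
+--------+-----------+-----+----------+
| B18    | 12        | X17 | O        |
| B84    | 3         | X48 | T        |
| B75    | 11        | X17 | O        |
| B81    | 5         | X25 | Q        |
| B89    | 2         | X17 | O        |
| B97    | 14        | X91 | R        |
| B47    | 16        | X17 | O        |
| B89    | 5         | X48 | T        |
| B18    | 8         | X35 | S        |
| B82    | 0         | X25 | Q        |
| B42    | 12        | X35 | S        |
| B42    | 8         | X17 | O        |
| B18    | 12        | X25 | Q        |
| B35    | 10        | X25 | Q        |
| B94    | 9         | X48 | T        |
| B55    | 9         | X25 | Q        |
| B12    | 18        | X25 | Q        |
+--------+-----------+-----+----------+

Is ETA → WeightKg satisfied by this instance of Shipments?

Yes

ETA=X17: 5 rows → WeightKg = O, O, O, O, O ✓
ETA=X48: 3 rows → WeightKg = T, T, T ✓
ETA=X25: 6 rows → WeightKg = Q, Q, Q, Q, Q, Q ✓
ETA=X91: 1 row → WeightKg = R ✓
ETA=X35: 2 rows → WeightKg = S, S ✓
Every ETA value is associated with a single WeightKg value, so ETA → WeightKg holds.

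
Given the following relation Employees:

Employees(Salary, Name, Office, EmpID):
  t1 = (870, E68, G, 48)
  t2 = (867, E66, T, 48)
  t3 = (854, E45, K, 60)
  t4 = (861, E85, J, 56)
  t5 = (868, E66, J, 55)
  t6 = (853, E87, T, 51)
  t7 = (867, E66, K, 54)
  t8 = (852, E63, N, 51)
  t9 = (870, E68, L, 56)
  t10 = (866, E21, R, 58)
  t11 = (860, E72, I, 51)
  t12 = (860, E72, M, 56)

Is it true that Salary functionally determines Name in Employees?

Yes

Salary=870: rows 1, 9 → Name = E68, E68 ✓
Salary=867: rows 2, 7 → Name = E66, E66 ✓
Salary=854: row 3 → Name = E45 ✓
Salary=861: row 4 → Name = E85 ✓
Salary=868: row 5 → Name = E66 ✓
Salary=853: row 6 → Name = E87 ✓
Salary=852: row 8 → Name = E63 ✓
Salary=866: row 10 → Name = E21 ✓
Salary=860: rows 11, 12 → Name = E72, E72 ✓
Every Salary value is associated with a single Name value, so Salary -> Name holds.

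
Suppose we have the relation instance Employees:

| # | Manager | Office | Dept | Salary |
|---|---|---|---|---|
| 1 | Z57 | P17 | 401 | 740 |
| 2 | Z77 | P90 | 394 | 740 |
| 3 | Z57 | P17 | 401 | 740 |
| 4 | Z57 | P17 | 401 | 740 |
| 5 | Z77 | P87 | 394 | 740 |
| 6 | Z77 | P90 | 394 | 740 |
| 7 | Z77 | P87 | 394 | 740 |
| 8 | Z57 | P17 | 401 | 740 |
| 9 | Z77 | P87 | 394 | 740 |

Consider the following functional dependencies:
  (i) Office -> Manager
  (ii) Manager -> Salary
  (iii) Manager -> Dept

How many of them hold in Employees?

(i) Office -> Manager: every LHS value maps to a single RHS value — holds.
(ii) Manager -> Salary: every LHS value maps to a single RHS value — holds.
(iii) Manager -> Dept: every LHS value maps to a single RHS value — holds.
3 of the 3 dependencies hold.

3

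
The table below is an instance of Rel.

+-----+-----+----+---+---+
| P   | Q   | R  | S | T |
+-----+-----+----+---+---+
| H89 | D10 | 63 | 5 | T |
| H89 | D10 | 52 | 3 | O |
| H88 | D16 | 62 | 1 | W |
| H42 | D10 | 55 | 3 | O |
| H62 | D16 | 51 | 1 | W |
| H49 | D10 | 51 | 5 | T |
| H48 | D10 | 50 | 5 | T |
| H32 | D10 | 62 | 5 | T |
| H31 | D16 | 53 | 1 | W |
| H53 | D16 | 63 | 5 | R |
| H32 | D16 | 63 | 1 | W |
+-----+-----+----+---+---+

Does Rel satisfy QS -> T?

(Q=D10, S=5): 4 rows → T = T, T, T, T ✓
(Q=D10, S=3): 2 rows → T = O, O ✓
(Q=D16, S=1): 4 rows → T = W, W, W, W ✓
(Q=D16, S=5): 1 row → T = R ✓
Every QS value is associated with a single T value, so QS -> T holds.

Yes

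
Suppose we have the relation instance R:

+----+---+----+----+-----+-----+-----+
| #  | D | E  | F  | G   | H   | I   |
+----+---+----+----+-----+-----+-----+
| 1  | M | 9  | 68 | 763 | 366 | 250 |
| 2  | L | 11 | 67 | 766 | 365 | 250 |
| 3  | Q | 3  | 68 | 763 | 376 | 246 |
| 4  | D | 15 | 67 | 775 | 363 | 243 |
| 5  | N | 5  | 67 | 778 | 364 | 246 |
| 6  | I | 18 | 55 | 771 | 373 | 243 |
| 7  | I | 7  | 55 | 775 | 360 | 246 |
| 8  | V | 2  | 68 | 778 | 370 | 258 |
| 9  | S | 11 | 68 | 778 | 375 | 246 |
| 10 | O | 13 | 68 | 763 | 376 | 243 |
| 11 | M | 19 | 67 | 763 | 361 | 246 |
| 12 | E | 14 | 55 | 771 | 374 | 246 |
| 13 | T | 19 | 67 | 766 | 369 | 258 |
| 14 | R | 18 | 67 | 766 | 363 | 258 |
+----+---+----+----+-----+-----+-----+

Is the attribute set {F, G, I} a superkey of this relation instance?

Rows 13 and 14 have the same {F, G, I} value (F=67, G=766, I=258) but are distinct tuples, so {F, G, I} does not determine every attribute — not a superkey.

No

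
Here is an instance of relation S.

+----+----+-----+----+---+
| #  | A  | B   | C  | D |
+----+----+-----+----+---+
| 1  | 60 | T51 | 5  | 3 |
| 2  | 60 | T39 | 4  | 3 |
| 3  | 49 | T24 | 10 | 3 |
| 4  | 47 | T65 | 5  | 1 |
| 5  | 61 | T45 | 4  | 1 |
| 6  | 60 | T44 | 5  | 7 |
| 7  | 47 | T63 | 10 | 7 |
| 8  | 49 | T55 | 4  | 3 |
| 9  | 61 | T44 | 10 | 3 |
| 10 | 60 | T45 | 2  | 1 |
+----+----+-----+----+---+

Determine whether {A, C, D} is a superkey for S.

All 10 rows have distinct {A, C, D} values, so {A, C, D} → (all attributes) holds and {A, C, D} is a superkey.

Yes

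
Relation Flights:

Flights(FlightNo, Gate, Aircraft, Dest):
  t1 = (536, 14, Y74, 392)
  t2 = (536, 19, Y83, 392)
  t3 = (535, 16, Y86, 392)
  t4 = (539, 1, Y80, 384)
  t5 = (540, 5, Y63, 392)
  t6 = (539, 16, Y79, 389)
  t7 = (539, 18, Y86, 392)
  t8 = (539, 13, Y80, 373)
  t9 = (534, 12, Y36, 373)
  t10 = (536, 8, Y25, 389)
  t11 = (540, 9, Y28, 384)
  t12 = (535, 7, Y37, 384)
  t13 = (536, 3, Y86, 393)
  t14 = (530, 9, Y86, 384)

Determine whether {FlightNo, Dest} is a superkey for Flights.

Rows 1 and 2 have the same {FlightNo, Dest} value (FlightNo=536, Dest=392) but are distinct tuples, so {FlightNo, Dest} does not determine every attribute — not a superkey.

No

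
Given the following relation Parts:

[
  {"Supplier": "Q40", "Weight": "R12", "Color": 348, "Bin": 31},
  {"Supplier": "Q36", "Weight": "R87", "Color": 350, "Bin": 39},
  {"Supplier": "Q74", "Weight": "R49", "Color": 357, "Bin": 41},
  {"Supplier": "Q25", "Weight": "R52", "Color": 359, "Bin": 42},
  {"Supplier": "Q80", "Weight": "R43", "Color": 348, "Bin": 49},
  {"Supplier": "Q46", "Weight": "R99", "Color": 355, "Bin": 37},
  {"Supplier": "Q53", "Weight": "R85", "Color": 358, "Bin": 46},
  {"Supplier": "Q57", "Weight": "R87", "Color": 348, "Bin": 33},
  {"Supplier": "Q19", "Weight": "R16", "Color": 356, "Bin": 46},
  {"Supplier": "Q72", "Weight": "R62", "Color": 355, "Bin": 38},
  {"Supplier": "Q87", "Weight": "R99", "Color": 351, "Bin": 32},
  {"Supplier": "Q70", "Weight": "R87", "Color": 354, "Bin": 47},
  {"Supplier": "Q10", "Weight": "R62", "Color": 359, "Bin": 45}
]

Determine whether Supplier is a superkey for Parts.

All 13 rows have distinct Supplier values, so Supplier → (all attributes) holds and Supplier is a superkey.

Yes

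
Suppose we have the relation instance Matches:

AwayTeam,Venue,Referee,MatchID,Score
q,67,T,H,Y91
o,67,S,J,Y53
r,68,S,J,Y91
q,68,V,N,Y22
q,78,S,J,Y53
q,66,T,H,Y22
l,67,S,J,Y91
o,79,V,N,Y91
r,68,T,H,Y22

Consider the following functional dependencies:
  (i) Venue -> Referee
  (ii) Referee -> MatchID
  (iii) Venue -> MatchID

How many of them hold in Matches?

(i) Venue -> Referee: Venue=67: 3 rows → Referee takes values {T, S} — violation; Venue=68: 3 rows → Referee takes values {S, V, T} — violation — fails.
(ii) Referee -> MatchID: every LHS value maps to a single RHS value — holds.
(iii) Venue -> MatchID: Venue=67: 3 rows → MatchID takes values {H, J} — violation; Venue=68: 3 rows → MatchID takes values {J, N, H} — violation — fails.
1 of the 3 dependencies holds.

1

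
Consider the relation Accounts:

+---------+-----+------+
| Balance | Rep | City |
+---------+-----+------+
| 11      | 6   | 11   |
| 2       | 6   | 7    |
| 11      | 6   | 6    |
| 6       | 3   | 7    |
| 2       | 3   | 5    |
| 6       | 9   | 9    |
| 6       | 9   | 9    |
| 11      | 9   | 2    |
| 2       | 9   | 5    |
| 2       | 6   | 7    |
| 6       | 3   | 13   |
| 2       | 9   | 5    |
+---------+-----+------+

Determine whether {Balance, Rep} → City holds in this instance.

(Balance=11, Rep=6): 2 rows → City takes values {11, 6} — violation
(Balance=2, Rep=6): 2 rows → City = 7, 7 ✓
(Balance=6, Rep=3): 2 rows → City takes values {7, 13} — violation
(Balance=2, Rep=3): 1 row → City = 5 ✓
(Balance=6, Rep=9): 2 rows → City = 9, 9 ✓
(Balance=11, Rep=9): 1 row → City = 2 ✓
(Balance=2, Rep=9): 2 rows → City = 5, 5 ✓
Two rows agree on {Balance, Rep} but differ on City, so {Balance, Rep} → City does not hold.

No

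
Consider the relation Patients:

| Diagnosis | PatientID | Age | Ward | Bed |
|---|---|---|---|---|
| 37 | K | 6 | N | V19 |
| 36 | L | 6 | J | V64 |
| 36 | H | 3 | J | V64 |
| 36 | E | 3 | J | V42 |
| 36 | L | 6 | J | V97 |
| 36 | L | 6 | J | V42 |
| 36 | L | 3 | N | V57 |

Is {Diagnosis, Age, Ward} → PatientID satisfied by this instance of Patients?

No

(Diagnosis=37, Age=6, Ward=N): 1 row → PatientID = K ✓
(Diagnosis=36, Age=6, Ward=J): 3 rows → PatientID = L, L, L ✓
(Diagnosis=36, Age=3, Ward=J): 2 rows → PatientID takes values {H, E} — violation
(Diagnosis=36, Age=3, Ward=N): 1 row → PatientID = L ✓
Two rows agree on {Diagnosis, Age, Ward} but differ on PatientID, so {Diagnosis, Age, Ward} → PatientID does not hold.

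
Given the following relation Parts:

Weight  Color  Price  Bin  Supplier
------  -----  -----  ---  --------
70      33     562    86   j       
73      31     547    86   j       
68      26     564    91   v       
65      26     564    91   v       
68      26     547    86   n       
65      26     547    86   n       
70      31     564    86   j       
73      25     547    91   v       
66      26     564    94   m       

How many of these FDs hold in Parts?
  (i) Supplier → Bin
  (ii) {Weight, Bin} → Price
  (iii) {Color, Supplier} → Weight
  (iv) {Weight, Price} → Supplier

(i) Supplier → Bin: every LHS value maps to a single RHS value — holds.
(ii) {Weight, Bin} → Price: (Weight=70, Bin=86): 2 rows → Price takes values {562, 564} — violation — fails.
(iii) {Color, Supplier} → Weight: (Color=31, Supplier=j): 2 rows → Weight takes values {73, 70} — violation; (Color=26, Supplier=v): 2 rows → Weight takes values {68, 65} — violation; (Color=26, Supplier=n): 2 rows → Weight takes values {68, 65} — violation — fails.
(iv) {Weight, Price} → Supplier: (Weight=73, Price=547): 2 rows → Supplier takes values {j, v} — violation — fails.
1 of the 4 dependencies holds.

1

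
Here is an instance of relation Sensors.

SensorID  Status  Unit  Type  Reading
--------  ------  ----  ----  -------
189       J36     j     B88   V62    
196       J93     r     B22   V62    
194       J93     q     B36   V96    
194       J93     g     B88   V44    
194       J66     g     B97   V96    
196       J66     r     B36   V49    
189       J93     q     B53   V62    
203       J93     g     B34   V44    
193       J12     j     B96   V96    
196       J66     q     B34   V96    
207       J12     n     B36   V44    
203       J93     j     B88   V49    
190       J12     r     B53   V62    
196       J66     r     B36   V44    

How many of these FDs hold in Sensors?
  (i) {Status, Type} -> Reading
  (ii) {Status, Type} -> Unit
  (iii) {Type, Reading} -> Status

(i) {Status, Type} -> Reading: (Status=J93, Type=B88): 2 rows → Reading takes values {V44, V49} — violation; (Status=J66, Type=B36): 2 rows → Reading takes values {V49, V44} — violation — fails.
(ii) {Status, Type} -> Unit: (Status=J93, Type=B88): 2 rows → Unit takes values {g, j} — violation — fails.
(iii) {Type, Reading} -> Status: (Type=B53, Reading=V62): 2 rows → Status takes values {J93, J12} — violation; (Type=B36, Reading=V44): 2 rows → Status takes values {J12, J66} — violation — fails.
None of the 3 dependencies hold.

0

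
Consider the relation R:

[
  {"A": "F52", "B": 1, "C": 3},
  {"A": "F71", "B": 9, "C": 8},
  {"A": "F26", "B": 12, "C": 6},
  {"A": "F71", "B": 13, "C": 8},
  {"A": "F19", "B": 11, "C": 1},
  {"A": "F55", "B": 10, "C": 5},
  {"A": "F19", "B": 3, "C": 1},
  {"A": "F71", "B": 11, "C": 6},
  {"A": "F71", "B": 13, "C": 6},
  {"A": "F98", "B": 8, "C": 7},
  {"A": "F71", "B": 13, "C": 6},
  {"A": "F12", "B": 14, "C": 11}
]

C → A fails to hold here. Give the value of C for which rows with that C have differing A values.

C=3: 1 row → A = F52 ✓
C=8: 2 rows → A = F71, F71 ✓
C=6: 4 rows → A takes values {F26, F71} — violation
C=1: 2 rows → A = F19, F19 ✓
C=5: 1 row → A = F55 ✓
C=7: 1 row → A = F98 ✓
C=11: 1 row → A = F12 ✓
The only C value with inconsistent A is C=6.

6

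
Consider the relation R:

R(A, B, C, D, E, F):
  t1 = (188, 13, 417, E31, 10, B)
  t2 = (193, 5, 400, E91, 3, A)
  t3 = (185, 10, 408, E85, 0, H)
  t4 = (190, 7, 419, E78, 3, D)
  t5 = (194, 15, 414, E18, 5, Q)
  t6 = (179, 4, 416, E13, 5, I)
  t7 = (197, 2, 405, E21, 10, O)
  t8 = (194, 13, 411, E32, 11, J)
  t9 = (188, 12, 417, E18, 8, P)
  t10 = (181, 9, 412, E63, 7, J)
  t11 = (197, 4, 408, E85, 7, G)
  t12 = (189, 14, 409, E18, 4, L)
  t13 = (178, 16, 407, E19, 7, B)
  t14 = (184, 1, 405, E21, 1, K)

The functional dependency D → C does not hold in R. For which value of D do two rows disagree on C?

D=E31: row 1 → C = 417 ✓
D=E91: row 2 → C = 400 ✓
D=E85: rows 3, 11 → C = 408, 408 ✓
D=E78: row 4 → C = 419 ✓
D=E18: rows 5, 9, 12 → C takes values {414, 417, 409} — violation
D=E13: row 6 → C = 416 ✓
D=E21: rows 7, 14 → C = 405, 405 ✓
D=E32: row 8 → C = 411 ✓
D=E63: row 10 → C = 412 ✓
D=E19: row 13 → C = 407 ✓
The only D value with inconsistent C is D=E18.

E18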